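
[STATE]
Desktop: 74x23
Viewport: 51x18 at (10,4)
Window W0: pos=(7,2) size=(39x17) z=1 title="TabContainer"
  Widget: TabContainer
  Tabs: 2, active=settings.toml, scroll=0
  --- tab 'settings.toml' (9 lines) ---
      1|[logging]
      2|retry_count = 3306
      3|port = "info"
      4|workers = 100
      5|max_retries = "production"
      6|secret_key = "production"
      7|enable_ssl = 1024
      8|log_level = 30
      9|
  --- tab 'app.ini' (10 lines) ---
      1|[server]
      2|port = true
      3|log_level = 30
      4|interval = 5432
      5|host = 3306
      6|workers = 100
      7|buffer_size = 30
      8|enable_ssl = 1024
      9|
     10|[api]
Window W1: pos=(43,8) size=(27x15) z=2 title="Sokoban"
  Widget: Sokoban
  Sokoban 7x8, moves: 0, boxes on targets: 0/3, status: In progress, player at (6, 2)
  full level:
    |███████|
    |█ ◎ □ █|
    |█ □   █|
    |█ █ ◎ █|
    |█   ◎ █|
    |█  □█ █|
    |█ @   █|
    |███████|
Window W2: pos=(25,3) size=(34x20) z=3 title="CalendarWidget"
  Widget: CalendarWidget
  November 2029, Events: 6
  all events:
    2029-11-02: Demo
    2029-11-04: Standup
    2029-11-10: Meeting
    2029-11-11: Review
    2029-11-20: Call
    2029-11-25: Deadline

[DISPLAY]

───────────────┃ CalendarWidget                 ┃  
ettings.toml]│ ┠────────────────────────────────┨  
───────────────┃         November 2029          ┃  
ogging]        ┃Mo Tu We Th Fr Sa Su            ┃  
try_count = 330┃          1  2*  3  4*          ┃━━
rt = "info"    ┃ 5  6  7  8  9 10* 11*          ┃  
rkers = 100    ┃12 13 14 15 16 17 18            ┃──
x_retries = "pr┃19 20* 21 22 23 24 25*          ┃  
cret_key = "pro┃26 27 28 29 30                  ┃  
able_ssl = 1024┃                                ┃  
g_level = 30   ┃                                ┃  
               ┃                                ┃  
               ┃                                ┃  
               ┃                                ┃  
━━━━━━━━━━━━━━━┃                                ┃  
               ┃                                ┃  
               ┃                                ┃  
               ┃                                ┃  


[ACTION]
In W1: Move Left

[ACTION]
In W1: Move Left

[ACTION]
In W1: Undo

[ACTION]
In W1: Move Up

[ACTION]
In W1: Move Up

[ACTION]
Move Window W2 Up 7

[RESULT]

───────────────┃Mo Tu We Th Fr Sa Su            ┃  
ettings.toml]│ ┃          1  2*  3  4*          ┃  
───────────────┃ 5  6  7  8  9 10* 11*          ┃  
ogging]        ┃12 13 14 15 16 17 18            ┃  
try_count = 330┃19 20* 21 22 23 24 25*          ┃━━
rt = "info"    ┃26 27 28 29 30                  ┃  
rkers = 100    ┃                                ┃──
x_retries = "pr┃                                ┃  
cret_key = "pro┃                                ┃  
able_ssl = 1024┃                                ┃  
g_level = 30   ┃                                ┃  
               ┃                                ┃  
               ┃                                ┃  
               ┃                                ┃  
━━━━━━━━━━━━━━━┃                                ┃  
               ┗━━━━━━━━━━━━━━━━━━━━━━━━━━━━━━━━┛  
                                 ┃                 
                                 ┃                 


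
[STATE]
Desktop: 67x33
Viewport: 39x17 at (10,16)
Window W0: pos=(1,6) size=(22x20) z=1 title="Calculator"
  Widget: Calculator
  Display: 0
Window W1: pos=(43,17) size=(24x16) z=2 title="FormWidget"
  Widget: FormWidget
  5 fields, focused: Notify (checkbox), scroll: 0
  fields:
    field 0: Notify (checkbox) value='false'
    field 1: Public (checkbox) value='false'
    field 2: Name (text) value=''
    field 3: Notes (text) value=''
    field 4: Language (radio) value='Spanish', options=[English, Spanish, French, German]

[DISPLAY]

┼───┼───┤   ┃                          
│ = │ + │   ┃                    ┏━━━━━
┼───┼───┤   ┃                    ┃ Form
│ MR│ M+│   ┃                    ┠─────
┴───┴───┘   ┃                    ┃> Not
            ┃                    ┃  Pub
            ┃                    ┃  Nam
            ┃                    ┃  Not
            ┃                    ┃  Lan
━━━━━━━━━━━━┛                    ┃     
                                 ┃     
                                 ┃     
                                 ┃     
                                 ┃     
                                 ┃     
                                 ┃     
                                 ┗━━━━━


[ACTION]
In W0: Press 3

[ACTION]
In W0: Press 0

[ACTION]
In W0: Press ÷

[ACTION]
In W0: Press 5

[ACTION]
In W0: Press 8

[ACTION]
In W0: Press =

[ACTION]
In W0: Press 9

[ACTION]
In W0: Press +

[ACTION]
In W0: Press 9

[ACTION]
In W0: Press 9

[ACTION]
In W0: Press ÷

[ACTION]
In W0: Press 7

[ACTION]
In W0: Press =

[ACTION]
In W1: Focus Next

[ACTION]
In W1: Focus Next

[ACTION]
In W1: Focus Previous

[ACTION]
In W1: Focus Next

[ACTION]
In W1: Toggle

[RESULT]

┼───┼───┤   ┃                          
│ = │ + │   ┃                    ┏━━━━━
┼───┼───┤   ┃                    ┃ Form
│ MR│ M+│   ┃                    ┠─────
┴───┴───┘   ┃                    ┃  Not
            ┃                    ┃  Pub
            ┃                    ┃> Nam
            ┃                    ┃  Not
            ┃                    ┃  Lan
━━━━━━━━━━━━┛                    ┃     
                                 ┃     
                                 ┃     
                                 ┃     
                                 ┃     
                                 ┃     
                                 ┃     
                                 ┗━━━━━


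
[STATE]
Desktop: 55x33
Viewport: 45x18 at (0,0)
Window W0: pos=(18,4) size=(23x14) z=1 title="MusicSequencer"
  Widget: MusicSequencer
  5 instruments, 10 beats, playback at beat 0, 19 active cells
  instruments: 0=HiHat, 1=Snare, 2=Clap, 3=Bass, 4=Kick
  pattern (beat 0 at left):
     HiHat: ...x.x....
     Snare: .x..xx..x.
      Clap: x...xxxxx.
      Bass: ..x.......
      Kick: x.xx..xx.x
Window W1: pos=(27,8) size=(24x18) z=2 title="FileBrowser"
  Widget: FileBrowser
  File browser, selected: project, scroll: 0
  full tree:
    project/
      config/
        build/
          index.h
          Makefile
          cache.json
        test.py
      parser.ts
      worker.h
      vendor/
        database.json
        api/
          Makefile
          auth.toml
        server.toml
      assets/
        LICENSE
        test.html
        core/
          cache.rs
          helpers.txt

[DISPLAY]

                                             
                                             
                                             
                                             
                  ┏━━━━━━━━━━━━━━━━━━━━━┓    
                  ┃ MusicSequencer      ┃    
                  ┠─────────────────────┨    
                  ┃      ▼123456789     ┃    
                  ┃ HiHat··┏━━━━━━━━━━━━━━━━━
                  ┃ Snare·█┃ FileBrowser     
                  ┃  Clap█·┠─────────────────
                  ┃  Bass··┃> [-] project/   
                  ┃  Kick█·┃    [+] config/  
                  ┃        ┃    parser.ts    
                  ┃        ┃    worker.h     
                  ┃        ┃    [+] vendor/  
                  ┃        ┃    [+] assets/  
                  ┗━━━━━━━━┃                 


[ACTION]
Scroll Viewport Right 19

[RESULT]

                                             
                                             
                                             
                                             
        ┏━━━━━━━━━━━━━━━━━━━━━┓              
        ┃ MusicSequencer      ┃              
        ┠─────────────────────┨              
        ┃      ▼123456789     ┃              
        ┃ HiHat··┏━━━━━━━━━━━━━━━━━━━━━━┓    
        ┃ Snare·█┃ FileBrowser          ┃    
        ┃  Clap█·┠──────────────────────┨    
        ┃  Bass··┃> [-] project/        ┃    
        ┃  Kick█·┃    [+] config/       ┃    
        ┃        ┃    parser.ts         ┃    
        ┃        ┃    worker.h          ┃    
        ┃        ┃    [+] vendor/       ┃    
        ┃        ┃    [+] assets/       ┃    
        ┗━━━━━━━━┃                      ┃    


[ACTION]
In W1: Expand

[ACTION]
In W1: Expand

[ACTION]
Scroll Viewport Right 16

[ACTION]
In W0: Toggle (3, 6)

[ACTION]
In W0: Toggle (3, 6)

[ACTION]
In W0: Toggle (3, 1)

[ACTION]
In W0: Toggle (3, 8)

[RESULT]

                                             
                                             
                                             
                                             
        ┏━━━━━━━━━━━━━━━━━━━━━┓              
        ┃ MusicSequencer      ┃              
        ┠─────────────────────┨              
        ┃      ▼123456789     ┃              
        ┃ HiHat··┏━━━━━━━━━━━━━━━━━━━━━━┓    
        ┃ Snare·█┃ FileBrowser          ┃    
        ┃  Clap█·┠──────────────────────┨    
        ┃  Bass·█┃> [-] project/        ┃    
        ┃  Kick█·┃    [+] config/       ┃    
        ┃        ┃    parser.ts         ┃    
        ┃        ┃    worker.h          ┃    
        ┃        ┃    [+] vendor/       ┃    
        ┃        ┃    [+] assets/       ┃    
        ┗━━━━━━━━┃                      ┃    


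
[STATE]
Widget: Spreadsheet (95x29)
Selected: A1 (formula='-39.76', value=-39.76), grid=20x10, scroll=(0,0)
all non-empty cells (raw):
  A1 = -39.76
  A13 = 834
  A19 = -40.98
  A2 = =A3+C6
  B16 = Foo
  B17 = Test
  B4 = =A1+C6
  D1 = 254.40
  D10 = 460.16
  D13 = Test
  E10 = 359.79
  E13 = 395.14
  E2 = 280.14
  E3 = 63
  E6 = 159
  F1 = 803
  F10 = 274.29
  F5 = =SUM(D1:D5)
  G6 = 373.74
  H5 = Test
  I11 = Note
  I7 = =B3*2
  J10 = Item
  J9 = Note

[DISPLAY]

A1: -39.76                                                                                     
       A       B       C       D       E       F       G       H       I       J               
-----------------------------------------------------------------------------------------------
  1 [-39.76]       0       0  254.40       0     803       0       0       0       0           
  2        0       0       0       0  280.14       0       0       0       0       0           
  3        0       0       0       0      63       0       0       0       0       0           
  4        0  -39.76       0       0       0       0       0       0       0       0           
  5        0       0       0       0       0  254.40       0Test           0       0           
  6        0       0       0       0     159       0  373.74       0       0       0           
  7        0       0       0       0       0       0       0       0       0       0           
  8        0       0       0       0       0       0       0       0       0       0           
  9        0       0       0       0       0       0       0       0       0Note               
 10        0       0       0  460.16  359.79  274.29       0       0       0Item               
 11        0       0       0       0       0       0       0       0Note           0           
 12        0       0       0       0       0       0       0       0       0       0           
 13      834       0       0Test      395.14       0       0       0       0       0           
 14        0       0       0       0       0       0       0       0       0       0           
 15        0       0       0       0       0       0       0       0       0       0           
 16        0Foo            0       0       0       0       0       0       0       0           
 17        0Test           0       0       0       0       0       0       0       0           
 18        0       0       0       0       0       0       0       0       0       0           
 19   -40.98       0       0       0       0       0       0       0       0       0           
 20        0       0       0       0       0       0       0       0       0       0           
                                                                                               
                                                                                               
                                                                                               
                                                                                               
                                                                                               
                                                                                               


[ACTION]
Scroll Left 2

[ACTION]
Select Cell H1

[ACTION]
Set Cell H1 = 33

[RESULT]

H1: 33                                                                                         
       A       B       C       D       E       F       G       H       I       J               
-----------------------------------------------------------------------------------------------
  1   -39.76       0       0  254.40       0     803       0    [33]       0       0           
  2        0       0       0       0  280.14       0       0       0       0       0           
  3        0       0       0       0      63       0       0       0       0       0           
  4        0  -39.76       0       0       0       0       0       0       0       0           
  5        0       0       0       0       0  254.40       0Test           0       0           
  6        0       0       0       0     159       0  373.74       0       0       0           
  7        0       0       0       0       0       0       0       0       0       0           
  8        0       0       0       0       0       0       0       0       0       0           
  9        0       0       0       0       0       0       0       0       0Note               
 10        0       0       0  460.16  359.79  274.29       0       0       0Item               
 11        0       0       0       0       0       0       0       0Note           0           
 12        0       0       0       0       0       0       0       0       0       0           
 13      834       0       0Test      395.14       0       0       0       0       0           
 14        0       0       0       0       0       0       0       0       0       0           
 15        0       0       0       0       0       0       0       0       0       0           
 16        0Foo            0       0       0       0       0       0       0       0           
 17        0Test           0       0       0       0       0       0       0       0           
 18        0       0       0       0       0       0       0       0       0       0           
 19   -40.98       0       0       0       0       0       0       0       0       0           
 20        0       0       0       0       0       0       0       0       0       0           
                                                                                               
                                                                                               
                                                                                               
                                                                                               
                                                                                               
                                                                                               


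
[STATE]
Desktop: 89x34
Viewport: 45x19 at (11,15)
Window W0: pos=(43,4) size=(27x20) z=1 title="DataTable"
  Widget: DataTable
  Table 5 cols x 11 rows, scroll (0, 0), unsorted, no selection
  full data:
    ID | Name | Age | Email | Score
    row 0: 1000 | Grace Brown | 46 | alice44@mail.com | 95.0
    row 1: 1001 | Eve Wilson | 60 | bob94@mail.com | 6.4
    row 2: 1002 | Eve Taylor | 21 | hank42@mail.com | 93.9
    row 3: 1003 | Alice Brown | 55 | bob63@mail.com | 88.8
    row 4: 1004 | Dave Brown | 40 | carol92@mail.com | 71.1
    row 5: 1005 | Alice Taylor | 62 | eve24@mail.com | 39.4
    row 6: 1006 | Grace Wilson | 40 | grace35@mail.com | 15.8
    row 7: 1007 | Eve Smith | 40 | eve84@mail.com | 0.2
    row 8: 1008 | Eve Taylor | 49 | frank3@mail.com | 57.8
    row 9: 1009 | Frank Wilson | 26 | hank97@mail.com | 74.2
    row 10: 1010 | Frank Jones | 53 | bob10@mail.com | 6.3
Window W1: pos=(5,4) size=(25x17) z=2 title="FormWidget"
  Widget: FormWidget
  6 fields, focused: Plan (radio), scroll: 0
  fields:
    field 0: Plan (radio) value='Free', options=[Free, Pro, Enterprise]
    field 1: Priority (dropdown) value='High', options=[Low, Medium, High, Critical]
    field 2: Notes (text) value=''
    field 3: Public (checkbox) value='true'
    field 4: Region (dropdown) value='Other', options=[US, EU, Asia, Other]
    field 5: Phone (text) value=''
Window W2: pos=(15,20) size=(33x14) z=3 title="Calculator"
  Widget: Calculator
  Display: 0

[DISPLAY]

                  ┃             ┃1006│Grace W
                  ┃             ┃1007│Eve Smi
                  ┃             ┃1008│Eve Tay
                  ┃             ┃1009│Frank W
                  ┃             ┃1010│Frank J
━━━━┏━━━━━━━━━━━━━━━━━━━━━━━━━━━━━━━┓        
    ┃ Calculator                    ┃        
    ┠───────────────────────────────┨        
    ┃                              0┃━━━━━━━━
    ┃┌───┬───┬───┬───┐              ┃        
    ┃│ 7 │ 8 │ 9 │ ÷ │              ┃        
    ┃├───┼───┼───┼───┤              ┃        
    ┃│ 4 │ 5 │ 6 │ × │              ┃        
    ┃├───┼───┼───┼───┤              ┃        
    ┃│ 1 │ 2 │ 3 │ - │              ┃        
    ┃├───┼───┼───┼───┤              ┃        
    ┃│ 0 │ . │ = │ + │              ┃        
    ┃└───┴───┴───┴───┘              ┃        
    ┗━━━━━━━━━━━━━━━━━━━━━━━━━━━━━━━┛        


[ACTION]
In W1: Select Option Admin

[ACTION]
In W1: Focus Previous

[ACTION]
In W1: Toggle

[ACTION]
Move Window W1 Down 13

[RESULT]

                                ┃1006│Grace W
                                ┃1007│Eve Smi
━━━━━━━━━━━━━━━━━━┓             ┃1008│Eve Tay
Widget            ┃             ┃1009│Frank W
──────────────────┨             ┃1010│Frank J
n:  ┏━━━━━━━━━━━━━━━━━━━━━━━━━━━━━━━┓        
orit┃ Calculator                    ┃        
es: ┠───────────────────────────────┨        
lic:┃                              0┃━━━━━━━━
ion:┃┌───┬───┬───┬───┐              ┃        
ne: ┃│ 7 │ 8 │ 9 │ ÷ │              ┃        
    ┃├───┼───┼───┼───┤              ┃        
    ┃│ 4 │ 5 │ 6 │ × │              ┃        
    ┃├───┼───┼───┼───┤              ┃        
    ┃│ 1 │ 2 │ 3 │ - │              ┃        
    ┃├───┼───┼───┼───┤              ┃        
    ┃│ 0 │ . │ = │ + │              ┃        
    ┃└───┴───┴───┴───┘              ┃        
━━━━┗━━━━━━━━━━━━━━━━━━━━━━━━━━━━━━━┛        


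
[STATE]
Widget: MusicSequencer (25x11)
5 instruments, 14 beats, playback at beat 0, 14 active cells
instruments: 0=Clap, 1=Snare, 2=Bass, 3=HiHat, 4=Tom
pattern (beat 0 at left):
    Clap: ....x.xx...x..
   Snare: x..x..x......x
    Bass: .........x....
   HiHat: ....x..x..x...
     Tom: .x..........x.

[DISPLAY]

      ▼1234567890123     
  Clap····█·██···█··     
 Snare█··█··█······█     
  Bass·········█····     
 HiHat····█··█··█···     
   Tom·█··········█·     
                         
                         
                         
                         
                         


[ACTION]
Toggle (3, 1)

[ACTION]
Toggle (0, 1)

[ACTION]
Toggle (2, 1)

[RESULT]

      ▼1234567890123     
  Clap·█··█·██···█··     
 Snare█··█··█······█     
  Bass·█·······█····     
 HiHat·█··█··█··█···     
   Tom·█··········█·     
                         
                         
                         
                         
                         


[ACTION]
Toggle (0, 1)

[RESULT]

      ▼1234567890123     
  Clap····█·██···█··     
 Snare█··█··█······█     
  Bass·█·······█····     
 HiHat·█··█··█··█···     
   Tom·█··········█·     
                         
                         
                         
                         
                         


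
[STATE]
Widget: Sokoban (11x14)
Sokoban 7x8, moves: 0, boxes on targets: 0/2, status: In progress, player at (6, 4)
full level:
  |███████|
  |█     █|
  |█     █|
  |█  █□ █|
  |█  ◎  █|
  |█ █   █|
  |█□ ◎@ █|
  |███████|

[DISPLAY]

███████    
█     █    
█     █    
█  █□ █    
█  ◎  █    
█ █   █    
█□ ◎@ █    
███████    
Moves: 0  0
           
           
           
           
           


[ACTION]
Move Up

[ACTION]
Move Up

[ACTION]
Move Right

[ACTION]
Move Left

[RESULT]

███████    
█     █    
█     █    
█  █□ █    
█  ◎@ █    
█ █   █    
█□ ◎  █    
███████    
Moves: 4  0
           
           
           
           
           


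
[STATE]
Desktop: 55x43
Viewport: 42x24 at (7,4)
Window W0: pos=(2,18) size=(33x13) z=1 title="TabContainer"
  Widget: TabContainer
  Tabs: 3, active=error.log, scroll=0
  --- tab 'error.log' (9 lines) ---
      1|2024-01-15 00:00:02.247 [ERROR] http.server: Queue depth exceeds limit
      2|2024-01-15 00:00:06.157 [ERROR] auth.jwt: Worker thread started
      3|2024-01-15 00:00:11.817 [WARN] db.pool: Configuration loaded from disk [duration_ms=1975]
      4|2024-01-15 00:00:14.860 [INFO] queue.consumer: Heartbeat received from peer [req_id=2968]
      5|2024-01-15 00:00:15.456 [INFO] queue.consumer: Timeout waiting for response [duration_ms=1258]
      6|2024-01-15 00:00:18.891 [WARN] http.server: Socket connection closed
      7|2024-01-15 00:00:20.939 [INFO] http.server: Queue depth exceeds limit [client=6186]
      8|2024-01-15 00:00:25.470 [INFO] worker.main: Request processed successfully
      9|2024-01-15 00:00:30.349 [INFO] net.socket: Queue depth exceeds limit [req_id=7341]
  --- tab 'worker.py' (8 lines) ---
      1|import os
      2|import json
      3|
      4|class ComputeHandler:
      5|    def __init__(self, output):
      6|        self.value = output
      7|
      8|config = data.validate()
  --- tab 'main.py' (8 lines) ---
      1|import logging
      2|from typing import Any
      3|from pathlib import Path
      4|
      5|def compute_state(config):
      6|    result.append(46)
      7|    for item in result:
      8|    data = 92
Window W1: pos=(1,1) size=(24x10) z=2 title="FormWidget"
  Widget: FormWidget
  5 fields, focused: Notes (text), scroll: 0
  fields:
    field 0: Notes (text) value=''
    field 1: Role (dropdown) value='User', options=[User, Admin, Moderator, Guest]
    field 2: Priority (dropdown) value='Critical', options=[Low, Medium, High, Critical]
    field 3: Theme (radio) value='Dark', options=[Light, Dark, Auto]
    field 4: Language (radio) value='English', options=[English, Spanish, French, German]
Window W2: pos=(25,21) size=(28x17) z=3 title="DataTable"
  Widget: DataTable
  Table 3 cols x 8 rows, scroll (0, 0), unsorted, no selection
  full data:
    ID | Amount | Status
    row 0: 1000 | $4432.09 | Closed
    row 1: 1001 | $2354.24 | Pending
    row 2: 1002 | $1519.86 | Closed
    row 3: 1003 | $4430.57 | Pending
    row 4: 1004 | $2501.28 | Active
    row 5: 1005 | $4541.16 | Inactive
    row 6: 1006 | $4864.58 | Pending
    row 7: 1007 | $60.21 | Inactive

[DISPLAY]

es:      [      ]┃                        
e:       [User ▼]┃                        
ority:   [Criti▼]┃                        
me:      ( ) Ligh┃                        
guage:   (●) Engl┃                        
                 ┃                        
━━━━━━━━━━━━━━━━━┛                        
                                          
                                          
                                          
                                          
                                          
                                          
                                          
━━━━━━━━━━━━━━━━━━━━━━━━━━━┓              
Container                  ┃              
───────────────────────────┨              
or.log]│ worker.py┏━━━━━━━━━━━━━━━━━━━━━━━
──────────────────┃ DataTable             
-01-15 00:00:02.24┠───────────────────────
-01-15 00:00:06.15┃ID  │Amount  │Status   
-01-15 00:00:11.81┃────┼────────┼──────── 
-01-15 00:00:14.86┃1000│$4432.09│Closed   
-01-15 00:00:15.45┃1001│$2354.24│Pending  


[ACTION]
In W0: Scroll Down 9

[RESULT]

es:      [      ]┃                        
e:       [User ▼]┃                        
ority:   [Criti▼]┃                        
me:      ( ) Ligh┃                        
guage:   (●) Engl┃                        
                 ┃                        
━━━━━━━━━━━━━━━━━┛                        
                                          
                                          
                                          
                                          
                                          
                                          
                                          
━━━━━━━━━━━━━━━━━━━━━━━━━━━┓              
Container                  ┃              
───────────────────────────┨              
or.log]│ worker.py┏━━━━━━━━━━━━━━━━━━━━━━━
──────────────────┃ DataTable             
-01-15 00:00:30.34┠───────────────────────
                  ┃ID  │Amount  │Status   
                  ┃────┼────────┼──────── 
                  ┃1000│$4432.09│Closed   
                  ┃1001│$2354.24│Pending  


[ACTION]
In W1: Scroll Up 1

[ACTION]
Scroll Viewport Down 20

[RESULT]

Container                  ┃              
───────────────────────────┨              
or.log]│ worker.py┏━━━━━━━━━━━━━━━━━━━━━━━
──────────────────┃ DataTable             
-01-15 00:00:30.34┠───────────────────────
                  ┃ID  │Amount  │Status   
                  ┃────┼────────┼──────── 
                  ┃1000│$4432.09│Closed   
                  ┃1001│$2354.24│Pending  
                  ┃1002│$1519.86│Closed   
                  ┃1003│$4430.57│Pending  
━━━━━━━━━━━━━━━━━━┃1004│$2501.28│Active   
                  ┃1005│$4541.16│Inactive 
                  ┃1006│$4864.58│Pending  
                  ┃1007│$60.21  │Inactive 
                  ┃                       
                  ┃                       
                  ┃                       
                  ┗━━━━━━━━━━━━━━━━━━━━━━━
                                          
                                          
                                          
                                          
                                          


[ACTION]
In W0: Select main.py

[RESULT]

Container                  ┃              
───────────────────────────┨              
or.log │ worker.py┏━━━━━━━━━━━━━━━━━━━━━━━
──────────────────┃ DataTable             
rt logging        ┠───────────────────────
 typing import Any┃ID  │Amount  │Status   
 pathlib import Pa┃────┼────────┼──────── 
                  ┃1000│$4432.09│Closed   
compute_state(conf┃1001│$2354.24│Pending  
result.append(46) ┃1002│$1519.86│Closed   
for item in result┃1003│$4430.57│Pending  
━━━━━━━━━━━━━━━━━━┃1004│$2501.28│Active   
                  ┃1005│$4541.16│Inactive 
                  ┃1006│$4864.58│Pending  
                  ┃1007│$60.21  │Inactive 
                  ┃                       
                  ┃                       
                  ┃                       
                  ┗━━━━━━━━━━━━━━━━━━━━━━━
                                          
                                          
                                          
                                          
                                          


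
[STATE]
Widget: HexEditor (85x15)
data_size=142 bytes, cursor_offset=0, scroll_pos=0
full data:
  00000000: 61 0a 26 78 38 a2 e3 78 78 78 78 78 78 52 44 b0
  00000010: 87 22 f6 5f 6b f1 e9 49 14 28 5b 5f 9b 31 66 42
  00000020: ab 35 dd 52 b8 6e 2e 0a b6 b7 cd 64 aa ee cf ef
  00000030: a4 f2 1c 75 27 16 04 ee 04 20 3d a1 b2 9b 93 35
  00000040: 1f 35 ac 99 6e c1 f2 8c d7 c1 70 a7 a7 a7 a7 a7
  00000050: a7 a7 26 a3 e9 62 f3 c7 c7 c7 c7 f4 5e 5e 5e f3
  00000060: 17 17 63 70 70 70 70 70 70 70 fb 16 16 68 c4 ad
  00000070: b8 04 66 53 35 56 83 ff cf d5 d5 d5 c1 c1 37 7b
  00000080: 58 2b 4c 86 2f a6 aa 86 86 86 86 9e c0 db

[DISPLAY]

00000000  61 0a 26 78 38 a2 e3 78  78 78 78 78 78 52 44 b0  |a.&x8..xxxxxxRD.|       
00000010  87 22 f6 5f 6b f1 e9 49  14 28 5b 5f 9b 31 66 42  |."._k..I.([_.1fB|       
00000020  ab 35 dd 52 b8 6e 2e 0a  b6 b7 cd 64 aa ee cf ef  |.5.R.n.....d....|       
00000030  a4 f2 1c 75 27 16 04 ee  04 20 3d a1 b2 9b 93 35  |...u'.... =....5|       
00000040  1f 35 ac 99 6e c1 f2 8c  d7 c1 70 a7 a7 a7 a7 a7  |.5..n.....p.....|       
00000050  a7 a7 26 a3 e9 62 f3 c7  c7 c7 c7 f4 5e 5e 5e f3  |..&..b......^^^.|       
00000060  17 17 63 70 70 70 70 70  70 70 fb 16 16 68 c4 ad  |..cppppppp...h..|       
00000070  b8 04 66 53 35 56 83 ff  cf d5 d5 d5 c1 c1 37 7b  |..fS5V........7{|       
00000080  58 2b 4c 86 2f a6 aa 86  86 86 86 9e c0 db        |X+L./.........  |       
                                                                                     
                                                                                     
                                                                                     
                                                                                     
                                                                                     
                                                                                     


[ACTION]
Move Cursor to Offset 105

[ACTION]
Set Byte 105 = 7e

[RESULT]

00000000  61 0a 26 78 38 a2 e3 78  78 78 78 78 78 52 44 b0  |a.&x8..xxxxxxRD.|       
00000010  87 22 f6 5f 6b f1 e9 49  14 28 5b 5f 9b 31 66 42  |."._k..I.([_.1fB|       
00000020  ab 35 dd 52 b8 6e 2e 0a  b6 b7 cd 64 aa ee cf ef  |.5.R.n.....d....|       
00000030  a4 f2 1c 75 27 16 04 ee  04 20 3d a1 b2 9b 93 35  |...u'.... =....5|       
00000040  1f 35 ac 99 6e c1 f2 8c  d7 c1 70 a7 a7 a7 a7 a7  |.5..n.....p.....|       
00000050  a7 a7 26 a3 e9 62 f3 c7  c7 c7 c7 f4 5e 5e 5e f3  |..&..b......^^^.|       
00000060  17 17 63 70 70 70 70 70  70 7E fb 16 16 68 c4 ad  |..cpppppp~...h..|       
00000070  b8 04 66 53 35 56 83 ff  cf d5 d5 d5 c1 c1 37 7b  |..fS5V........7{|       
00000080  58 2b 4c 86 2f a6 aa 86  86 86 86 9e c0 db        |X+L./.........  |       
                                                                                     
                                                                                     
                                                                                     
                                                                                     
                                                                                     
                                                                                     


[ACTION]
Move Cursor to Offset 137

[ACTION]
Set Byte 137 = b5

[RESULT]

00000000  61 0a 26 78 38 a2 e3 78  78 78 78 78 78 52 44 b0  |a.&x8..xxxxxxRD.|       
00000010  87 22 f6 5f 6b f1 e9 49  14 28 5b 5f 9b 31 66 42  |."._k..I.([_.1fB|       
00000020  ab 35 dd 52 b8 6e 2e 0a  b6 b7 cd 64 aa ee cf ef  |.5.R.n.....d....|       
00000030  a4 f2 1c 75 27 16 04 ee  04 20 3d a1 b2 9b 93 35  |...u'.... =....5|       
00000040  1f 35 ac 99 6e c1 f2 8c  d7 c1 70 a7 a7 a7 a7 a7  |.5..n.....p.....|       
00000050  a7 a7 26 a3 e9 62 f3 c7  c7 c7 c7 f4 5e 5e 5e f3  |..&..b......^^^.|       
00000060  17 17 63 70 70 70 70 70  70 7e fb 16 16 68 c4 ad  |..cpppppp~...h..|       
00000070  b8 04 66 53 35 56 83 ff  cf d5 d5 d5 c1 c1 37 7b  |..fS5V........7{|       
00000080  58 2b 4c 86 2f a6 aa 86  86 B5 86 9e c0 db        |X+L./.........  |       
                                                                                     
                                                                                     
                                                                                     
                                                                                     
                                                                                     
                                                                                     


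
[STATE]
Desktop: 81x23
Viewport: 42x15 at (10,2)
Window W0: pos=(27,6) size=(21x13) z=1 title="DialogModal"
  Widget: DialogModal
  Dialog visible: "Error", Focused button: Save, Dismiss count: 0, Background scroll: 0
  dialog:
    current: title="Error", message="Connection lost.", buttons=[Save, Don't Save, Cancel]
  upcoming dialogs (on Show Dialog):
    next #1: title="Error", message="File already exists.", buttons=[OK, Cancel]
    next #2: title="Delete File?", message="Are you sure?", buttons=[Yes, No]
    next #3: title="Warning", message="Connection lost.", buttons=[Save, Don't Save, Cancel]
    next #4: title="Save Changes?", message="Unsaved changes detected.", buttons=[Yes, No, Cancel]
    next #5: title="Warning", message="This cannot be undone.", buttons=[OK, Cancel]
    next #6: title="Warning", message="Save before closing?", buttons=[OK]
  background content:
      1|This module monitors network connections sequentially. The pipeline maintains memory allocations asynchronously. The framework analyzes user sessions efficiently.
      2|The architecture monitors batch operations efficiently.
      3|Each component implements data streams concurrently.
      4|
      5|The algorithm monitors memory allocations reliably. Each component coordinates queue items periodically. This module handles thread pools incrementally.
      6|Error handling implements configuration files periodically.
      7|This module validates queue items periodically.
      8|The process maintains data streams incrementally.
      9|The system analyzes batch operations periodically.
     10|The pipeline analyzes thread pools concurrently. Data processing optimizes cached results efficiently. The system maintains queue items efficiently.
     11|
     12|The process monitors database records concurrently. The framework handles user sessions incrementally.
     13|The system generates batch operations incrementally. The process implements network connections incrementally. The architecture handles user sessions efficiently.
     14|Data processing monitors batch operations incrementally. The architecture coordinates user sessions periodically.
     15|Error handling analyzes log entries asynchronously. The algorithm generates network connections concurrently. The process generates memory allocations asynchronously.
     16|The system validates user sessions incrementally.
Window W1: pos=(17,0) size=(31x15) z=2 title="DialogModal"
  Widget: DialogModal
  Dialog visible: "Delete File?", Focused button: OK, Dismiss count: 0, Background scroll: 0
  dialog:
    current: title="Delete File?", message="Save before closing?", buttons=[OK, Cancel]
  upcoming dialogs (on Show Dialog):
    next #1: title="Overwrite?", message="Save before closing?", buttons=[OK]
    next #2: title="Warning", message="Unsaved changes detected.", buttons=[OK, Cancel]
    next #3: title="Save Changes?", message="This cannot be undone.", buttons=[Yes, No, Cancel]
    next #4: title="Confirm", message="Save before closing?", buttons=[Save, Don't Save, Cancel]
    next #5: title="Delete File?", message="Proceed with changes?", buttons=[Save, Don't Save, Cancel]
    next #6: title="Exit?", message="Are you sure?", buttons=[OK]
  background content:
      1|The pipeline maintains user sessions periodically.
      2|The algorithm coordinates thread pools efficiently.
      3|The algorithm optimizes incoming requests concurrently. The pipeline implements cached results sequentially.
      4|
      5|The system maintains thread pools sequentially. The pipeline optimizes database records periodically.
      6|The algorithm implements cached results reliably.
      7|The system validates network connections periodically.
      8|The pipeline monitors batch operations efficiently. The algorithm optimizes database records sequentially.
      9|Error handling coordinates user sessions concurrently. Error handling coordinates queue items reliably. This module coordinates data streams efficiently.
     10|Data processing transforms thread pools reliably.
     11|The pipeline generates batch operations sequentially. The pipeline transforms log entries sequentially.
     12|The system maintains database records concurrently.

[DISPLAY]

       ┠─────────────────────────────┨    
       ┃The pipeline maintains user s┃    
       ┃The algorithm coordinates thr┃    
       ┃The algorithm optimizes incom┃    
       ┃  ┌──────────────────────┐   ┃    
       ┃Th│     Delete File?     │d p┃    
       ┃Th│ Save before closing? │ach┃    
       ┃Th│    [OK]  Cancel      │rk ┃    
       ┃Th└──────────────────────┘h o┃    
       ┃Error handling coordinates us┃    
       ┃Data processing transforms th┃    
       ┃The pipeline generates batch ┃    
       ┗━━━━━━━━━━━━━━━━━━━━━━━━━━━━━┛    
                 ┃Th└─────────────┘at┃    
                 ┃The process maintai┃    


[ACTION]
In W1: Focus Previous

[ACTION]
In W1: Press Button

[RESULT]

       ┠─────────────────────────────┨    
       ┃The pipeline maintains user s┃    
       ┃The algorithm coordinates thr┃    
       ┃The algorithm optimizes incom┃    
       ┃                             ┃    
       ┃The system maintains thread p┃    
       ┃The algorithm implements cach┃    
       ┃The system validates network ┃    
       ┃The pipeline monitors batch o┃    
       ┃Error handling coordinates us┃    
       ┃Data processing transforms th┃    
       ┃The pipeline generates batch ┃    
       ┗━━━━━━━━━━━━━━━━━━━━━━━━━━━━━┛    
                 ┃Th└─────────────┘at┃    
                 ┃The process maintai┃    


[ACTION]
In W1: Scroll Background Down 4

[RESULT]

       ┠─────────────────────────────┨    
       ┃The system maintains thread p┃    
       ┃The algorithm implements cach┃    
       ┃The system validates network ┃    
       ┃The pipeline monitors batch o┃    
       ┃Error handling coordinates us┃    
       ┃Data processing transforms th┃    
       ┃The pipeline generates batch ┃    
       ┃The system maintains database┃    
       ┃                             ┃    
       ┃                             ┃    
       ┃                             ┃    
       ┗━━━━━━━━━━━━━━━━━━━━━━━━━━━━━┛    
                 ┃Th└─────────────┘at┃    
                 ┃The process maintai┃    


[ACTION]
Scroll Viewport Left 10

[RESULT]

                 ┠────────────────────────
                 ┃The system maintains thr
                 ┃The algorithm implements
                 ┃The system validates net
                 ┃The pipeline monitors ba
                 ┃Error handling coordinat
                 ┃Data processing transfor
                 ┃The pipeline generates b
                 ┃The system maintains dat
                 ┃                        
                 ┃                        
                 ┃                        
                 ┗━━━━━━━━━━━━━━━━━━━━━━━━
                           ┃Th└───────────
                           ┃The process ma


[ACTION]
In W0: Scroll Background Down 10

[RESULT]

                 ┠────────────────────────
                 ┃The system maintains thr
                 ┃The algorithm implements
                 ┃The system validates net
                 ┃The pipeline monitors ba
                 ┃Error handling coordinat
                 ┃Data processing transfor
                 ┃The pipeline generates b
                 ┃The system maintains dat
                 ┃                        
                 ┃                        
                 ┃                        
                 ┗━━━━━━━━━━━━━━━━━━━━━━━━
                           ┃  └───────────
                           ┃              
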